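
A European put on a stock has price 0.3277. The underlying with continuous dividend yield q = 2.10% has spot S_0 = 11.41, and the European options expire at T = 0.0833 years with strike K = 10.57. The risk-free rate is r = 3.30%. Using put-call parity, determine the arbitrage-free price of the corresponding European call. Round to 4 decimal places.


Put-call parity: C - P = S_0 * exp(-qT) - K * exp(-rT).
S_0 * exp(-qT) = 11.4100 * 0.99825223 = 11.39005793
K * exp(-rT) = 10.5700 * 0.99725487 = 10.54098403
C = P + S*exp(-qT) - K*exp(-rT)
C = 0.3277 + 11.39005793 - 10.54098403 = 1.1768

Answer: Call price = 1.1768


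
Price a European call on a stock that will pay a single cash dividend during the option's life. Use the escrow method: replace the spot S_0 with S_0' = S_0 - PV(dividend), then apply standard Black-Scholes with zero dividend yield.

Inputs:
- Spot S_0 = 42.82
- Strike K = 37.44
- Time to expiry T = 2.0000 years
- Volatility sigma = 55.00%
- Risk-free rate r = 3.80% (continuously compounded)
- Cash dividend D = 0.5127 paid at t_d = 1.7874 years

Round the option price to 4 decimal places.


Answer: Price = 15.8383

Derivation:
PV(D) = D * exp(-r * t_d) = 0.5127 * 0.93433410 = 0.47903309
S_0' = S_0 - PV(D) = 42.8200 - 0.47903309 = 42.34096691
d1 = (ln(S_0'/K) + (r + sigma^2/2)*T) / (sigma*sqrt(T)) = 0.64477268
d2 = d1 - sigma*sqrt(T) = -0.13304478
exp(-rT) = 0.92681621
N(d1) = 0.74046275; N(d2) = 0.44707898
C = S_0' * N(d1) - K * exp(-rT) * N(d2) = 42.34096691 * 0.74046275 - 37.4400 * 0.92681621 * 0.44707898 = 15.8383


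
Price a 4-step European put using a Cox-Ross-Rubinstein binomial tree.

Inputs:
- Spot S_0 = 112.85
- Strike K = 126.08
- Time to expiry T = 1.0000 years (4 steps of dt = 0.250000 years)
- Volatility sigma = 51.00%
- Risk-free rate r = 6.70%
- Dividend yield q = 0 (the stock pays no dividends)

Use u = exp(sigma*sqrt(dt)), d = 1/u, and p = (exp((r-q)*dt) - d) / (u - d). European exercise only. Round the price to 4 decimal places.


dt = T/N = 0.250000
u = exp(sigma*sqrt(dt)) = 1.290462; d = 1/u = 0.774916
p = (exp((r-q)*dt) - d) / (u - d) = 0.469357
Discount per step: exp(-r*dt) = 0.983390
Stock lattice S(k, i) with i counting down-moves:
  k=0: S(0,0) = 112.8500
  k=1: S(1,0) = 145.6286; S(1,1) = 87.4493
  k=2: S(2,0) = 187.9281; S(2,1) = 112.8500; S(2,2) = 67.7659
  k=3: S(3,0) = 242.5140; S(3,1) = 145.6286; S(3,2) = 87.4493; S(3,3) = 52.5129
  k=4: S(4,0) = 312.9550; S(4,1) = 187.9281; S(4,2) = 112.8500; S(4,3) = 67.7659; S(4,4) = 40.6931
Terminal payoffs V(N, i) = max(K - S_T, 0):
  V(4,0) = 0.000000; V(4,1) = 0.000000; V(4,2) = 13.230000; V(4,3) = 58.314074; V(4,4) = 85.386861
Backward induction: V(k, i) = exp(-r*dt) * [p * V(k+1, i) + (1-p) * V(k+1, i+1)].
  V(3,0) = exp(-r*dt) * [p*0.000000 + (1-p)*0.000000] = 0.000000
  V(3,1) = exp(-r*dt) * [p*0.000000 + (1-p)*13.230000] = 6.903798
  V(3,2) = exp(-r*dt) * [p*13.230000 + (1-p)*58.314074] = 36.536422
  V(3,3) = exp(-r*dt) * [p*58.314074 + (1-p)*85.386861] = 71.472814
  V(2,0) = exp(-r*dt) * [p*0.000000 + (1-p)*6.903798] = 3.602602
  V(2,1) = exp(-r*dt) * [p*6.903798 + (1-p)*36.536422] = 22.252286
  V(2,2) = exp(-r*dt) * [p*36.536422 + (1-p)*71.472814] = 54.160357
  V(1,0) = exp(-r*dt) * [p*3.602602 + (1-p)*22.252286] = 13.274707
  V(1,1) = exp(-r*dt) * [p*22.252286 + (1-p)*54.160357] = 38.533222
  V(0,0) = exp(-r*dt) * [p*13.274707 + (1-p)*38.533222] = 26.234834

Answer: Price = V(0,0) = 26.2348


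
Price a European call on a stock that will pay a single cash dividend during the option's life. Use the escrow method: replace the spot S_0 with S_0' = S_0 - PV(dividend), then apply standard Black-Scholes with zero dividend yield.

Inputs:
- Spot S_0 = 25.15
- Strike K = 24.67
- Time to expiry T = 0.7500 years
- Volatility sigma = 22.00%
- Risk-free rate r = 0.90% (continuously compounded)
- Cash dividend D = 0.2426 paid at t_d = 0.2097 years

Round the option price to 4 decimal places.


PV(D) = D * exp(-r * t_d) = 0.2426 * 0.99811448 = 0.24214257
S_0' = S_0 - PV(D) = 25.1500 - 0.24214257 = 24.90785743
d1 = (ln(S_0'/K) + (r + sigma^2/2)*T) / (sigma*sqrt(T)) = 0.18105380
d2 = d1 - sigma*sqrt(T) = -0.00947179
exp(-rT) = 0.99327273
N(d1) = 0.57183733; N(d2) = 0.49622136
C = S_0' * N(d1) - K * exp(-rT) * N(d2) = 24.90785743 * 0.57183733 - 24.6700 * 0.99327273 * 0.49622136 = 2.0838

Answer: Price = 2.0838


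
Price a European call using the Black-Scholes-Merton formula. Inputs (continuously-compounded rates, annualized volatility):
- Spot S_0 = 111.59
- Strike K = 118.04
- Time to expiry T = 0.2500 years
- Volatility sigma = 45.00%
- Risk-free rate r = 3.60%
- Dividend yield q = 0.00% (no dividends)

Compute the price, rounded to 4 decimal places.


d1 = (ln(S/K) + (r - q + 0.5*sigma^2) * T) / (sigma * sqrt(T)) = -0.09724271
d2 = d1 - sigma * sqrt(T) = -0.32224271
exp(-rT) = 0.99104038; exp(-qT) = 1.00000000
C = S_0 * exp(-qT) * N(d1) - K * exp(-rT) * N(d2)
N(d1) = 0.46126683; N(d2) = 0.37363442
C = 111.5900 * 1.00000000 * 0.46126683 - 118.0400 * 0.99104038 * 0.37363442 = 7.7641

Answer: Price = 7.7641


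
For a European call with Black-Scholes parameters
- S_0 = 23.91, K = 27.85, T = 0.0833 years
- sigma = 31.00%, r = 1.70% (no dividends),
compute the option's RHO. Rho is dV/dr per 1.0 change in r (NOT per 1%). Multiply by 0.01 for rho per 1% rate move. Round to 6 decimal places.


Answer: Rho = 0.096093

Derivation:
d1 = -1.6442967578; d2 = -1.7337681498
phi(d1) = 0.1032301366; exp(-qT) = 1.0000000000; exp(-rT) = 0.9985849022
N(d2) = 0.0414796145
Rho = K*T*exp(-rT)*N(d2) = 27.8500 * 0.0833 * 0.9985849022 * 0.0414796145 = 0.096093


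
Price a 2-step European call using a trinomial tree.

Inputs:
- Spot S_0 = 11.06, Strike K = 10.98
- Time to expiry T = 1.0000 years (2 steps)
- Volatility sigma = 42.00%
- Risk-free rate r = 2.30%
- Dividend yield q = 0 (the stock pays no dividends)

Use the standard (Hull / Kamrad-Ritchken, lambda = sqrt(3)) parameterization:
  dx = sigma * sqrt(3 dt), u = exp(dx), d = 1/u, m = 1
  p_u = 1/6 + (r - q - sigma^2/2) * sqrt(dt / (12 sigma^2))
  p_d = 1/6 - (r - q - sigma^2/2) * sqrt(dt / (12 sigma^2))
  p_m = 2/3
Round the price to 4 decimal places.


Answer: Price = V(0,0) = 1.7168

Derivation:
dt = T/N = 0.500000; dx = sigma*sqrt(3*dt) = 0.514393
u = exp(dx) = 1.672623; d = 1/u = 0.597863
p_u = 0.134979, p_m = 0.666667, p_d = 0.198355
Discount per step: exp(-r*dt) = 0.988566
Stock lattice S(k, j) with j the centered position index:
  k=0: S(0,+0) = 11.0600
  k=1: S(1,-1) = 6.6124; S(1,+0) = 11.0600; S(1,+1) = 18.4992
  k=2: S(2,-2) = 3.9533; S(2,-1) = 6.6124; S(2,+0) = 11.0600; S(2,+1) = 18.4992; S(2,+2) = 30.9422
Terminal payoffs V(N, j) = max(S_T - K, 0):
  V(2,-2) = 0.000000; V(2,-1) = 0.000000; V(2,+0) = 0.080000; V(2,+1) = 7.519207; V(2,+2) = 19.962192
Backward induction: V(k, j) = exp(-r*dt) * [p_u * V(k+1, j+1) + p_m * V(k+1, j) + p_d * V(k+1, j-1)]
  V(1,-1) = exp(-r*dt) * [p_u*0.080000 + p_m*0.000000 + p_d*0.000000] = 0.010675
  V(1,+0) = exp(-r*dt) * [p_u*7.519207 + p_m*0.080000 + p_d*0.000000] = 1.056052
  V(1,+1) = exp(-r*dt) * [p_u*19.962192 + p_m*7.519207 + p_d*0.080000] = 7.634838
  V(0,+0) = exp(-r*dt) * [p_u*7.634838 + p_m*1.056052 + p_d*0.010675] = 1.716836


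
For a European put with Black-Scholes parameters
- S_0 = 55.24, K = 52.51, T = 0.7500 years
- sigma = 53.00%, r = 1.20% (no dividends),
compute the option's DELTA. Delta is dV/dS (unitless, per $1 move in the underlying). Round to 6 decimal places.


Answer: Delta = -0.359600

Derivation:
d1 = 0.3595284330; d2 = -0.0994650310
phi(d1) = 0.3739740458; exp(-qT) = 1.0000000000; exp(-rT) = 0.9910403788
N(-d1) = 0.3595999056
Delta = -exp(-qT) * N(-d1) = -1.0000000000 * 0.3595999056 = -0.359600


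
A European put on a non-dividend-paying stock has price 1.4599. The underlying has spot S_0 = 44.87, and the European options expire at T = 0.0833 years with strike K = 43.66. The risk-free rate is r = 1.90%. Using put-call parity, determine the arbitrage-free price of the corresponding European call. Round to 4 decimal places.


Answer: Call price = 2.7389

Derivation:
Put-call parity: C - P = S_0 * exp(-qT) - K * exp(-rT).
S_0 * exp(-qT) = 44.8700 * 1.00000000 = 44.87000000
K * exp(-rT) = 43.6600 * 0.99841855 = 43.59095397
C = P + S*exp(-qT) - K*exp(-rT)
C = 1.4599 + 44.87000000 - 43.59095397 = 2.7389


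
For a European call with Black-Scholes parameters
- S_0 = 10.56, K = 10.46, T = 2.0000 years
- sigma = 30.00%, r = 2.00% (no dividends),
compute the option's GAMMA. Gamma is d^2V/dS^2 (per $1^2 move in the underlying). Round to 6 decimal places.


Answer: Gamma = 0.084358

Derivation:
d1 = 0.3288395835; d2 = -0.0954244852
phi(d1) = 0.3779451238; exp(-qT) = 1.0000000000; exp(-rT) = 0.9607894392
Gamma = exp(-qT) * phi(d1) / (S * sigma * sqrt(T)) = 1.0000000000 * 0.3779451238 / (10.5600 * 0.3000 * 1.4142135624) = 0.084358


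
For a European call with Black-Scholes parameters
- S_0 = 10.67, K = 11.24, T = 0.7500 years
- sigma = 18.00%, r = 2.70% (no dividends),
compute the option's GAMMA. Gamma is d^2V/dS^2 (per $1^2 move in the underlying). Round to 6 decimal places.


Answer: Gamma = 0.237955

Derivation:
d1 = -0.1260084870; d2 = -0.2818930597
phi(d1) = 0.3957875892; exp(-qT) = 1.0000000000; exp(-rT) = 0.9799536543
Gamma = exp(-qT) * phi(d1) / (S * sigma * sqrt(T)) = 1.0000000000 * 0.3957875892 / (10.6700 * 0.1800 * 0.8660254038) = 0.237955


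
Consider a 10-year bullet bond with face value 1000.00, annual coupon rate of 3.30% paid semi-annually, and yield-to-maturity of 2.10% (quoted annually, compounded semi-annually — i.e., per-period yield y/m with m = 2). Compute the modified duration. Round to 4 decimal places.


Answer: Modified duration = 8.5930

Derivation:
Coupon per period c = face * coupon_rate / m = 16.500000
Periods per year m = 2; per-period yield y/m = 0.010500
Number of cashflows N = 20
Cashflows (t years, CF_t, discount factor 1/(1+y/m)^(m*t), PV):
  t = 0.5000: CF_t = 16.500000, DF = 0.989609, PV = 16.328550
  t = 1.0000: CF_t = 16.500000, DF = 0.979326, PV = 16.158882
  t = 1.5000: CF_t = 16.500000, DF = 0.969150, PV = 15.990977
  t = 2.0000: CF_t = 16.500000, DF = 0.959080, PV = 15.824816
  t = 2.5000: CF_t = 16.500000, DF = 0.949114, PV = 15.660382
  t = 3.0000: CF_t = 16.500000, DF = 0.939252, PV = 15.497657
  t = 3.5000: CF_t = 16.500000, DF = 0.929492, PV = 15.336622
  t = 4.0000: CF_t = 16.500000, DF = 0.919834, PV = 15.177261
  t = 4.5000: CF_t = 16.500000, DF = 0.910276, PV = 15.019556
  t = 5.0000: CF_t = 16.500000, DF = 0.900818, PV = 14.863489
  t = 5.5000: CF_t = 16.500000, DF = 0.891457, PV = 14.709044
  t = 6.0000: CF_t = 16.500000, DF = 0.882194, PV = 14.556204
  t = 6.5000: CF_t = 16.500000, DF = 0.873027, PV = 14.404952
  t = 7.0000: CF_t = 16.500000, DF = 0.863956, PV = 14.255272
  t = 7.5000: CF_t = 16.500000, DF = 0.854979, PV = 14.107147
  t = 8.0000: CF_t = 16.500000, DF = 0.846095, PV = 13.960561
  t = 8.5000: CF_t = 16.500000, DF = 0.837303, PV = 13.815498
  t = 9.0000: CF_t = 16.500000, DF = 0.828603, PV = 13.671942
  t = 9.5000: CF_t = 16.500000, DF = 0.819993, PV = 13.529879
  t = 10.0000: CF_t = 1016.500000, DF = 0.811472, PV = 824.861485
Price P = sum_t PV_t = 1107.730175
First compute Macaulay numerator sum_t t * PV_t:
  t * PV_t at t = 0.5000: 8.164275
  t * PV_t at t = 1.0000: 16.158882
  t * PV_t at t = 1.5000: 23.986465
  t * PV_t at t = 2.0000: 31.649632
  t * PV_t at t = 2.5000: 39.150955
  t * PV_t at t = 3.0000: 46.492970
  t * PV_t at t = 3.5000: 53.678178
  t * PV_t at t = 4.0000: 60.709044
  t * PV_t at t = 4.5000: 67.588000
  t * PV_t at t = 5.0000: 74.317445
  t * PV_t at t = 5.5000: 80.899742
  t * PV_t at t = 6.0000: 87.337223
  t * PV_t at t = 6.5000: 93.632187
  t * PV_t at t = 7.0000: 99.786901
  t * PV_t at t = 7.5000: 105.803599
  t * PV_t at t = 8.0000: 111.684485
  t * PV_t at t = 8.5000: 117.431732
  t * PV_t at t = 9.0000: 123.047482
  t * PV_t at t = 9.5000: 128.533848
  t * PV_t at t = 10.0000: 8248.614855
Macaulay duration D = 9618.667901 / 1107.730175 = 8.683223
Modified duration = D / (1 + y/m) = 8.683223 / (1 + 0.010500) = 8.592996


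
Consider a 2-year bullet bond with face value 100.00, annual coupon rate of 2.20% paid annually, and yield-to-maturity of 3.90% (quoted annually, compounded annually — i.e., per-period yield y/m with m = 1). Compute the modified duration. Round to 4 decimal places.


Coupon per period c = face * coupon_rate / m = 2.200000
Periods per year m = 1; per-period yield y/m = 0.039000
Number of cashflows N = 2
Cashflows (t years, CF_t, discount factor 1/(1+y/m)^(m*t), PV):
  t = 1.0000: CF_t = 2.200000, DF = 0.962464, PV = 2.117421
  t = 2.0000: CF_t = 102.200000, DF = 0.926337, PV = 94.671618
Price P = sum_t PV_t = 96.789039
First compute Macaulay numerator sum_t t * PV_t:
  t * PV_t at t = 1.0000: 2.117421
  t * PV_t at t = 2.0000: 189.343236
Macaulay duration D = 191.460657 / 96.789039 = 1.978123
Modified duration = D / (1 + y/m) = 1.978123 / (1 + 0.039000) = 1.903872

Answer: Modified duration = 1.9039


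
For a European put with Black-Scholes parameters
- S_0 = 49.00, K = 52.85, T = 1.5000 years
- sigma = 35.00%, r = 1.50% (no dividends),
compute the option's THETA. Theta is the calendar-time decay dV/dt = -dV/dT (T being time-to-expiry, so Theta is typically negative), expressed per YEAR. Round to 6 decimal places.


Answer: Theta = -2.291593

Derivation:
d1 = 0.0903688753; d2 = -0.3382918297
phi(d1) = 0.3973166139; exp(-qT) = 1.0000000000; exp(-rT) = 0.9777512372
Theta = -S*exp(-qT)*phi(d1)*sigma/(2*sqrt(T)) + r*K*exp(-rT)*N(-d2) - q*S*exp(-qT)*N(-d1)
N(-d1) = 0.4639970447; N(-d2) = 0.6324283599; sqrt(T) = 1.2247448714
Term 1 = -49.0000 * 1.0000000000 * 0.3973166139 * 0.3500 / (2 * 1.2247448714) = -2.7817956570
Term 2 = 0.0150 * 52.8500 * 0.9777512372 * 0.6324283599 = 0.4902029964
Term 3 = 0 (no dividend yield, q = 0)
Theta = -2.7817956570 + (0.4902029964) + (0.0000000000) = -2.291593


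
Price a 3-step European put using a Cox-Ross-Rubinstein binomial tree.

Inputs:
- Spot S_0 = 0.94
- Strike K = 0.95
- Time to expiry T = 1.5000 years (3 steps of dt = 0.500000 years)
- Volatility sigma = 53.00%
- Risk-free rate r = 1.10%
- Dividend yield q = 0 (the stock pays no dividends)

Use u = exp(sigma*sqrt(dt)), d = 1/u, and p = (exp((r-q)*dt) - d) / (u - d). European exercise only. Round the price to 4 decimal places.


Answer: Price = V(0,0) = 0.2546

Derivation:
dt = T/N = 0.500000
u = exp(sigma*sqrt(dt)) = 1.454652; d = 1/u = 0.687450
p = (exp((r-q)*dt) - d) / (u - d) = 0.414578
Discount per step: exp(-r*dt) = 0.994515
Stock lattice S(k, i) with i counting down-moves:
  k=0: S(0,0) = 0.9400
  k=1: S(1,0) = 1.3674; S(1,1) = 0.6462
  k=2: S(2,0) = 1.9891; S(2,1) = 0.9400; S(2,2) = 0.4442
  k=3: S(3,0) = 2.8934; S(3,1) = 1.3674; S(3,2) = 0.6462; S(3,3) = 0.3054
Terminal payoffs V(N, i) = max(K - S_T, 0):
  V(3,0) = 0.000000; V(3,1) = 0.000000; V(3,2) = 0.303797; V(3,3) = 0.644613
Backward induction: V(k, i) = exp(-r*dt) * [p * V(k+1, i) + (1-p) * V(k+1, i+1)].
  V(2,0) = exp(-r*dt) * [p*0.000000 + (1-p)*0.000000] = 0.000000
  V(2,1) = exp(-r*dt) * [p*0.000000 + (1-p)*0.303797] = 0.176874
  V(2,2) = exp(-r*dt) * [p*0.303797 + (1-p)*0.644613] = 0.500557
  V(1,0) = exp(-r*dt) * [p*0.000000 + (1-p)*0.176874] = 0.102978
  V(1,1) = exp(-r*dt) * [p*0.176874 + (1-p)*0.500557] = 0.364356
  V(0,0) = exp(-r*dt) * [p*0.102978 + (1-p)*0.364356] = 0.254590


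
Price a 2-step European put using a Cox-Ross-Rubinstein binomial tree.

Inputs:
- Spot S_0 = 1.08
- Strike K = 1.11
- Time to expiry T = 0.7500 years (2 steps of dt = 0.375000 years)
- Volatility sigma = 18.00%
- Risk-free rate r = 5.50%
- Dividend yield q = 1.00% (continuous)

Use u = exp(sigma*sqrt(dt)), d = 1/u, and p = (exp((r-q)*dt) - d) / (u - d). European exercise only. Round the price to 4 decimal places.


dt = T/N = 0.375000
u = exp(sigma*sqrt(dt)) = 1.116532; d = 1/u = 0.895631
p = (exp((r-q)*dt) - d) / (u - d) = 0.549511
Discount per step: exp(-r*dt) = 0.979586
Stock lattice S(k, i) with i counting down-moves:
  k=0: S(0,0) = 1.0800
  k=1: S(1,0) = 1.2059; S(1,1) = 0.9673
  k=2: S(2,0) = 1.3464; S(2,1) = 1.0800; S(2,2) = 0.8663
Terminal payoffs V(N, i) = max(K - S_T, 0):
  V(2,0) = 0.000000; V(2,1) = 0.030000; V(2,2) = 0.243673
Backward induction: V(k, i) = exp(-r*dt) * [p * V(k+1, i) + (1-p) * V(k+1, i+1)].
  V(1,0) = exp(-r*dt) * [p*0.000000 + (1-p)*0.030000] = 0.013239
  V(1,1) = exp(-r*dt) * [p*0.030000 + (1-p)*0.243673] = 0.123680
  V(0,0) = exp(-r*dt) * [p*0.013239 + (1-p)*0.123680] = 0.061705

Answer: Price = V(0,0) = 0.0617


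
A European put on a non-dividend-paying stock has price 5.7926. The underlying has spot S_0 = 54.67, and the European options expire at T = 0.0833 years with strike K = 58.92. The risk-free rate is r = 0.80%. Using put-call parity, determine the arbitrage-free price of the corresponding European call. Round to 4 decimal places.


Answer: Call price = 1.5819

Derivation:
Put-call parity: C - P = S_0 * exp(-qT) - K * exp(-rT).
S_0 * exp(-qT) = 54.6700 * 1.00000000 = 54.67000000
K * exp(-rT) = 58.9200 * 0.99933382 = 58.88074879
C = P + S*exp(-qT) - K*exp(-rT)
C = 5.7926 + 54.67000000 - 58.88074879 = 1.5819


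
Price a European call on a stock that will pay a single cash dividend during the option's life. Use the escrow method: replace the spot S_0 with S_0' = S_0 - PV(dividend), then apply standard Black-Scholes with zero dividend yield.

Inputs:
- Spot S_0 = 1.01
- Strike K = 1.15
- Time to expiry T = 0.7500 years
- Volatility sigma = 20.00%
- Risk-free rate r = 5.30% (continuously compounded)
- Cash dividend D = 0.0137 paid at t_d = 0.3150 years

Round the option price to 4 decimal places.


Answer: Price = 0.0307

Derivation:
PV(D) = D * exp(-r * t_d) = 0.0137 * 0.98344359 = 0.01347318
S_0' = S_0 - PV(D) = 1.0100 - 0.01347318 = 0.99652682
d1 = (ln(S_0'/K) + (r + sigma^2/2)*T) / (sigma*sqrt(T)) = -0.51090398
d2 = d1 - sigma*sqrt(T) = -0.68410906
exp(-rT) = 0.96102967
N(d1) = 0.30470915; N(d2) = 0.24695315
C = S_0' * N(d1) - K * exp(-rT) * N(d2) = 0.99652682 * 0.30470915 - 1.1500 * 0.96102967 * 0.24695315 = 0.0307


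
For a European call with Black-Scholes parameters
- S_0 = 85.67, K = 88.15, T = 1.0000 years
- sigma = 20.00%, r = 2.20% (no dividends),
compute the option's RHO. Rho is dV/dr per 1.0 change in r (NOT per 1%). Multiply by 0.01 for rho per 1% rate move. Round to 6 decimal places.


d1 = 0.0673139857; d2 = -0.1326860143
phi(d1) = 0.3980394653; exp(-qT) = 1.0000000000; exp(-rT) = 0.9782402351
N(d2) = 0.4472208520
Rho = K*T*exp(-rT)*N(d2) = 88.1500 * 1.0000 * 0.9782402351 * 0.4472208520 = 38.564693

Answer: Rho = 38.564693


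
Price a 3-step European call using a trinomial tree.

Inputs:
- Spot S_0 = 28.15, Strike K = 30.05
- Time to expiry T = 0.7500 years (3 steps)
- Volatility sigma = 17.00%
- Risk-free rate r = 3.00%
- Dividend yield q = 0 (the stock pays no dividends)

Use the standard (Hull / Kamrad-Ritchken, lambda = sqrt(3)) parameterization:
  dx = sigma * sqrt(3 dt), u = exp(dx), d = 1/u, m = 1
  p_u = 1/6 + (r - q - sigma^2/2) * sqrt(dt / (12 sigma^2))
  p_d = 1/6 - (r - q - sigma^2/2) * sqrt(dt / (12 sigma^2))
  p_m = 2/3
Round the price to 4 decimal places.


Answer: Price = V(0,0) = 1.2065

Derivation:
dt = T/N = 0.250000; dx = sigma*sqrt(3*dt) = 0.147224
u = exp(dx) = 1.158614; d = 1/u = 0.863100
p_u = 0.179869, p_m = 0.666667, p_d = 0.153464
Discount per step: exp(-r*dt) = 0.992528
Stock lattice S(k, j) with j the centered position index:
  k=0: S(0,+0) = 28.1500
  k=1: S(1,-1) = 24.2963; S(1,+0) = 28.1500; S(1,+1) = 32.6150
  k=2: S(2,-2) = 20.9701; S(2,-1) = 24.2963; S(2,+0) = 28.1500; S(2,+1) = 32.6150; S(2,+2) = 37.7882
  k=3: S(3,-3) = 18.0993; S(3,-2) = 20.9701; S(3,-1) = 24.2963; S(3,+0) = 28.1500; S(3,+1) = 32.6150; S(3,+2) = 37.7882; S(3,+3) = 43.7819
Terminal payoffs V(N, j) = max(S_T - K, 0):
  V(3,-3) = 0.000000; V(3,-2) = 0.000000; V(3,-1) = 0.000000; V(3,+0) = 0.000000; V(3,+1) = 2.564979; V(3,+2) = 7.738166; V(3,+3) = 13.731892
Backward induction: V(k, j) = exp(-r*dt) * [p_u * V(k+1, j+1) + p_m * V(k+1, j) + p_d * V(k+1, j-1)]
  V(2,-2) = exp(-r*dt) * [p_u*0.000000 + p_m*0.000000 + p_d*0.000000] = 0.000000
  V(2,-1) = exp(-r*dt) * [p_u*0.000000 + p_m*0.000000 + p_d*0.000000] = 0.000000
  V(2,+0) = exp(-r*dt) * [p_u*2.564979 + p_m*0.000000 + p_d*0.000000] = 0.457914
  V(2,+1) = exp(-r*dt) * [p_u*7.738166 + p_m*2.564979 + p_d*0.000000] = 3.078668
  V(2,+2) = exp(-r*dt) * [p_u*13.731892 + p_m*7.738166 + p_d*2.564979] = 7.962413
  V(1,-1) = exp(-r*dt) * [p_u*0.457914 + p_m*0.000000 + p_d*0.000000] = 0.081749
  V(1,+0) = exp(-r*dt) * [p_u*3.078668 + p_m*0.457914 + p_d*0.000000] = 0.852615
  V(1,+1) = exp(-r*dt) * [p_u*7.962413 + p_m*3.078668 + p_d*0.457914] = 3.528350
  V(0,+0) = exp(-r*dt) * [p_u*3.528350 + p_m*0.852615 + p_d*0.081749] = 1.206515


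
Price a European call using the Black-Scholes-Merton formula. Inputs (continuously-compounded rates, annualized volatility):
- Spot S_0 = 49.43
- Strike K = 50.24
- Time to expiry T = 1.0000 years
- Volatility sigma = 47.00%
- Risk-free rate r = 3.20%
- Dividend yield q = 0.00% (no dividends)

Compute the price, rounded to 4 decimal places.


d1 = (ln(S/K) + (r - q + 0.5*sigma^2) * T) / (sigma * sqrt(T)) = 0.26850214
d2 = d1 - sigma * sqrt(T) = -0.20149786
exp(-rT) = 0.96850658; exp(-qT) = 1.00000000
C = S_0 * exp(-qT) * N(d1) - K * exp(-rT) * N(d2)
N(d1) = 0.60584359; N(d2) = 0.42015465
C = 49.4300 * 1.00000000 * 0.60584359 - 50.2400 * 0.96850658 * 0.42015465 = 9.5031

Answer: Price = 9.5031


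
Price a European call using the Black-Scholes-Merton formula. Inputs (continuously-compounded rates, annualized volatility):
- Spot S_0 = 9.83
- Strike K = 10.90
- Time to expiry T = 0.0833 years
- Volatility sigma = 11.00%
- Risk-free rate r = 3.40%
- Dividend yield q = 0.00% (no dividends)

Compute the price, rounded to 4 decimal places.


Answer: Price = 0.0001

Derivation:
d1 = (ln(S/K) + (r - q + 0.5*sigma^2) * T) / (sigma * sqrt(T)) = -3.14942557
d2 = d1 - sigma * sqrt(T) = -3.18117349
exp(-rT) = 0.99717181; exp(-qT) = 1.00000000
C = S_0 * exp(-qT) * N(d1) - K * exp(-rT) * N(d2)
N(d1) = 0.00081796; N(d2) = 0.00073340
C = 9.8300 * 1.00000000 * 0.00081796 - 10.9000 * 0.99717181 * 0.00073340 = 0.0001


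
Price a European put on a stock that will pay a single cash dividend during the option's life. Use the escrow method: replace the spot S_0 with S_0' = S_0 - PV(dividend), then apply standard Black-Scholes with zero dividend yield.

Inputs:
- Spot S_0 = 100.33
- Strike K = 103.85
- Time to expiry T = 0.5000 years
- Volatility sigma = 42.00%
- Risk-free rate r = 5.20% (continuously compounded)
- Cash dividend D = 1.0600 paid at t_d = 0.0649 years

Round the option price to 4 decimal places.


PV(D) = D * exp(-r * t_d) = 1.0600 * 0.99663089 = 1.05642874
S_0' = S_0 - PV(D) = 100.3300 - 1.05642874 = 99.27357126
d1 = (ln(S_0'/K) + (r + sigma^2/2)*T) / (sigma*sqrt(T)) = 0.08428657
d2 = d1 - sigma*sqrt(T) = -0.21269828
exp(-rT) = 0.97433509
N(-d1) = 0.46641429; N(-d2) = 0.58421884
P = K * exp(-rT) * N(-d2) - S_0' * N(-d1) = 103.8500 * 0.97433509 * 0.58421884 - 99.27357126 * 0.46641429 = 12.8114

Answer: Price = 12.8114


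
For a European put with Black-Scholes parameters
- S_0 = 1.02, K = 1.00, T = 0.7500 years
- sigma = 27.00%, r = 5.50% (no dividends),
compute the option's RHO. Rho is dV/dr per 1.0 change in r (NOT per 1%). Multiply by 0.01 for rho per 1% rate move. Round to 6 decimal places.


d1 = 0.3780152873; d2 = 0.1441884283
phi(d1) = 0.3714331742; exp(-qT) = 1.0000000000; exp(-rT) = 0.9595892027
N(-d2) = 0.4426758392
Rho = -K*T*exp(-rT)*N(-d2) = -1.0000 * 0.7500 * 0.9595892027 * 0.4426758392 = -0.318590

Answer: Rho = -0.318590


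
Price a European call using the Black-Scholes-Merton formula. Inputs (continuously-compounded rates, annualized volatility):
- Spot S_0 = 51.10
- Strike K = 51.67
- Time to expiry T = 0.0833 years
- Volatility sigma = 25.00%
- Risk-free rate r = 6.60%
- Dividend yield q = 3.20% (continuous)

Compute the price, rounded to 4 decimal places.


d1 = (ln(S/K) + (r - q + 0.5*sigma^2) * T) / (sigma * sqrt(T)) = -0.07840858
d2 = d1 - sigma * sqrt(T) = -0.15056293
exp(-rT) = 0.99451729; exp(-qT) = 0.99733795
C = S_0 * exp(-qT) * N(d1) - K * exp(-rT) * N(d2)
N(d1) = 0.46875152; N(d2) = 0.44016025
C = 51.1000 * 0.99733795 * 0.46875152 - 51.6700 * 0.99451729 * 0.44016025 = 1.2711

Answer: Price = 1.2711


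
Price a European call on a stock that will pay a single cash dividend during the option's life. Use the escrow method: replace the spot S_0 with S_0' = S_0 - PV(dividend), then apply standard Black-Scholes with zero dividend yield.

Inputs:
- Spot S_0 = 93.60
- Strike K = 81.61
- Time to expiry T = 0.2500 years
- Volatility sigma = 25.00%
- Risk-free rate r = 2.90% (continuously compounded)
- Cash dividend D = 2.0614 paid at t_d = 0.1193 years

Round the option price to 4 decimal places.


Answer: Price = 11.4608

Derivation:
PV(D) = D * exp(-r * t_d) = 2.0614 * 0.99654628 = 2.05428050
S_0' = S_0 - PV(D) = 93.6000 - 2.05428050 = 91.54571950
d1 = (ln(S_0'/K) + (r + sigma^2/2)*T) / (sigma*sqrt(T)) = 1.03959369
d2 = d1 - sigma*sqrt(T) = 0.91459369
exp(-rT) = 0.99277622
N(d1) = 0.85073564; N(d2) = 0.81979751
C = S_0' * N(d1) - K * exp(-rT) * N(d2) = 91.54571950 * 0.85073564 - 81.6100 * 0.99277622 * 0.81979751 = 11.4608


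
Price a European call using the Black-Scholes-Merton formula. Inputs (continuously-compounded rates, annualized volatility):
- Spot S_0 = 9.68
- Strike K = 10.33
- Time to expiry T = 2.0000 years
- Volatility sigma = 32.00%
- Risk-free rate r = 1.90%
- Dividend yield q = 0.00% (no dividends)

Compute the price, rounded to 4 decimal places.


d1 = (ln(S/K) + (r - q + 0.5*sigma^2) * T) / (sigma * sqrt(T)) = 0.16663329
d2 = d1 - sigma * sqrt(T) = -0.28591505
exp(-rT) = 0.96271294; exp(-qT) = 1.00000000
C = S_0 * exp(-qT) * N(d1) - K * exp(-rT) * N(d2)
N(d1) = 0.56617070; N(d2) = 0.38747159
C = 9.6800 * 1.00000000 * 0.56617070 - 10.3300 * 0.96271294 * 0.38747159 = 1.6272

Answer: Price = 1.6272


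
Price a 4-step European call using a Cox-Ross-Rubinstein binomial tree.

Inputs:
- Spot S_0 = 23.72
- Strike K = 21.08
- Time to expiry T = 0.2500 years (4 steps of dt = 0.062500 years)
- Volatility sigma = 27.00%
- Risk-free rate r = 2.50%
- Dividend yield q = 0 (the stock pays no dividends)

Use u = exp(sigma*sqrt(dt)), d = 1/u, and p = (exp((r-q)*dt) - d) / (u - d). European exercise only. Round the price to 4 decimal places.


dt = T/N = 0.062500
u = exp(sigma*sqrt(dt)) = 1.069830; d = 1/u = 0.934728
p = (exp((r-q)*dt) - d) / (u - d) = 0.494706
Discount per step: exp(-r*dt) = 0.998439
Stock lattice S(k, i) with i counting down-moves:
  k=0: S(0,0) = 23.7200
  k=1: S(1,0) = 25.3764; S(1,1) = 22.1717
  k=2: S(2,0) = 27.1484; S(2,1) = 23.7200; S(2,2) = 20.7245
  k=3: S(3,0) = 29.0442; S(3,1) = 25.3764; S(3,2) = 22.1717; S(3,3) = 19.3718
  k=4: S(4,0) = 31.0724; S(4,1) = 27.1484; S(4,2) = 23.7200; S(4,3) = 20.7245; S(4,4) = 18.1074
Terminal payoffs V(N, i) = max(S_T - K, 0):
  V(4,0) = 9.992357; V(4,1) = 6.068413; V(4,2) = 2.640000; V(4,3) = 0.000000; V(4,4) = 0.000000
Backward induction: V(k, i) = exp(-r*dt) * [p * V(k+1, i) + (1-p) * V(k+1, i+1)].
  V(3,0) = exp(-r*dt) * [p*9.992357 + (1-p)*6.068413] = 7.997105
  V(3,1) = exp(-r*dt) * [p*6.068413 + (1-p)*2.640000] = 4.329286
  V(3,2) = exp(-r*dt) * [p*2.640000 + (1-p)*0.000000] = 1.303984
  V(3,3) = exp(-r*dt) * [p*0.000000 + (1-p)*0.000000] = 0.000000
  V(2,0) = exp(-r*dt) * [p*7.997105 + (1-p)*4.329286] = 6.134185
  V(2,1) = exp(-r*dt) * [p*4.329286 + (1-p)*1.303984] = 2.796246
  V(2,2) = exp(-r*dt) * [p*1.303984 + (1-p)*0.000000] = 0.644081
  V(1,0) = exp(-r*dt) * [p*6.134185 + (1-p)*2.796246] = 4.440599
  V(1,1) = exp(-r*dt) * [p*2.796246 + (1-p)*0.644081] = 1.706101
  V(0,0) = exp(-r*dt) * [p*4.440599 + (1-p)*1.706101] = 3.054097

Answer: Price = V(0,0) = 3.0541


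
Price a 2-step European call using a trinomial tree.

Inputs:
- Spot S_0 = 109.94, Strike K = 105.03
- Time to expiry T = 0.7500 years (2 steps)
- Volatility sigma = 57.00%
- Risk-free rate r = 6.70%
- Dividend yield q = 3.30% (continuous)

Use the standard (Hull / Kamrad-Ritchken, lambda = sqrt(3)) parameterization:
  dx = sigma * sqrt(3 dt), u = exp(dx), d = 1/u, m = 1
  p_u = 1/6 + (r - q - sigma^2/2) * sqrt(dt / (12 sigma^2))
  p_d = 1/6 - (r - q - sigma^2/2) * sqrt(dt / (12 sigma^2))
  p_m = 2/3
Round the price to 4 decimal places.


dt = T/N = 0.375000; dx = sigma*sqrt(3*dt) = 0.604576
u = exp(dx) = 1.830476; d = 1/u = 0.546306
p_u = 0.126830, p_m = 0.666667, p_d = 0.206503
Discount per step: exp(-r*dt) = 0.975188
Stock lattice S(k, j) with j the centered position index:
  k=0: S(0,+0) = 109.9400
  k=1: S(1,-1) = 60.0609; S(1,+0) = 109.9400; S(1,+1) = 201.2426
  k=2: S(2,-2) = 32.8116; S(2,-1) = 60.0609; S(2,+0) = 109.9400; S(2,+1) = 201.2426; S(2,+2) = 368.3698
Terminal payoffs V(N, j) = max(S_T - K, 0):
  V(2,-2) = 0.000000; V(2,-1) = 0.000000; V(2,+0) = 4.910000; V(2,+1) = 96.212583; V(2,+2) = 263.339812
Backward induction: V(k, j) = exp(-r*dt) * [p_u * V(k+1, j+1) + p_m * V(k+1, j) + p_d * V(k+1, j-1)]
  V(1,-1) = exp(-r*dt) * [p_u*4.910000 + p_m*0.000000 + p_d*0.000000] = 0.607283
  V(1,+0) = exp(-r*dt) * [p_u*96.212583 + p_m*4.910000 + p_d*0.000000] = 15.091974
  V(1,+1) = exp(-r*dt) * [p_u*263.339812 + p_m*96.212583 + p_d*4.910000] = 96.109665
  V(0,+0) = exp(-r*dt) * [p_u*96.109665 + p_m*15.091974 + p_d*0.607283] = 21.821099

Answer: Price = V(0,0) = 21.8211


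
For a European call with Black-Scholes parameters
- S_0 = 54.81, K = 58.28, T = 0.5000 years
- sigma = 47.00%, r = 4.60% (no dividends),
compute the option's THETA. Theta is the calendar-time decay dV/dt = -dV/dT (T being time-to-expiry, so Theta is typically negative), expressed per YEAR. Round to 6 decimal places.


d1 = 0.0506669924; d2 = -0.2816731948
phi(d1) = 0.3984305377; exp(-qT) = 1.0000000000; exp(-rT) = 0.9772624838
Theta = -S*exp(-qT)*phi(d1)*sigma/(2*sqrt(T)) - r*K*exp(-rT)*N(d2) + q*S*exp(-qT)*N(d1)
N(d1) = 0.5202045604; N(d2) = 0.3890970550; sqrt(T) = 0.7071067812
Term 1 = -54.8100 * 1.0000000000 * 0.3984305377 * 0.4700 / (2 * 0.7071067812) = -7.2576376195
Term 2 = -0.0460 * 58.2800 * 0.9772624838 * 0.3890970550 = -1.0194044978
Term 3 = 0 (no dividend yield, q = 0)
Theta = -7.2576376195 + (-1.0194044978) + (0.0000000000) = -8.277042

Answer: Theta = -8.277042


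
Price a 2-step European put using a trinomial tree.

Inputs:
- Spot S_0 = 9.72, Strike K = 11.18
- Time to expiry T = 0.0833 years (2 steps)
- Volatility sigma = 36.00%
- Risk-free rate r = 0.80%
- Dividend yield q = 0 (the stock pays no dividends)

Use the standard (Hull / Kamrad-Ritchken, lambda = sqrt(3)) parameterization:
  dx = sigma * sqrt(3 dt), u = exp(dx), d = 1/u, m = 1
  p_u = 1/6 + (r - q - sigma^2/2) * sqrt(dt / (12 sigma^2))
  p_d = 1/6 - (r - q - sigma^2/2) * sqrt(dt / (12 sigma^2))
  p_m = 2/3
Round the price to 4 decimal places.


Answer: Price = V(0,0) = 1.4862

Derivation:
dt = T/N = 0.041650; dx = sigma*sqrt(3*dt) = 0.127254
u = exp(dx) = 1.135705; d = 1/u = 0.880510
p_u = 0.157371, p_m = 0.666667, p_d = 0.175962
Discount per step: exp(-r*dt) = 0.999667
Stock lattice S(k, j) with j the centered position index:
  k=0: S(0,+0) = 9.7200
  k=1: S(1,-1) = 8.5586; S(1,+0) = 9.7200; S(1,+1) = 11.0391
  k=2: S(2,-2) = 7.5359; S(2,-1) = 8.5586; S(2,+0) = 9.7200; S(2,+1) = 11.0391; S(2,+2) = 12.5371
Terminal payoffs V(N, j) = max(K - S_T, 0):
  V(2,-2) = 3.644101; V(2,-1) = 2.621441; V(2,+0) = 1.460000; V(2,+1) = 0.140946; V(2,+2) = 0.000000
Backward induction: V(k, j) = exp(-r*dt) * [p_u * V(k+1, j+1) + p_m * V(k+1, j) + p_d * V(k+1, j-1)]
  V(1,-1) = exp(-r*dt) * [p_u*1.460000 + p_m*2.621441 + p_d*3.644101] = 2.617740
  V(1,+0) = exp(-r*dt) * [p_u*0.140946 + p_m*1.460000 + p_d*2.621441] = 1.456303
  V(1,+1) = exp(-r*dt) * [p_u*0.000000 + p_m*0.140946 + p_d*1.460000] = 0.350751
  V(0,+0) = exp(-r*dt) * [p_u*0.350751 + p_m*1.456303 + p_d*2.617740] = 1.486194


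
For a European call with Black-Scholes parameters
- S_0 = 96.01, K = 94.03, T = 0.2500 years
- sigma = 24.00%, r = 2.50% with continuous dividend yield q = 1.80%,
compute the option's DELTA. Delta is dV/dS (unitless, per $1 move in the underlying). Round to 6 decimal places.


d1 = 0.2482372702; d2 = 0.1282372702
phi(d1) = 0.3868379512; exp(-qT) = 0.9955101098; exp(-rT) = 0.9937694906
N(d1) = 0.5980245844
Delta = exp(-qT) * N(d1) = 0.9955101098 * 0.5980245844 = 0.595340

Answer: Delta = 0.595340


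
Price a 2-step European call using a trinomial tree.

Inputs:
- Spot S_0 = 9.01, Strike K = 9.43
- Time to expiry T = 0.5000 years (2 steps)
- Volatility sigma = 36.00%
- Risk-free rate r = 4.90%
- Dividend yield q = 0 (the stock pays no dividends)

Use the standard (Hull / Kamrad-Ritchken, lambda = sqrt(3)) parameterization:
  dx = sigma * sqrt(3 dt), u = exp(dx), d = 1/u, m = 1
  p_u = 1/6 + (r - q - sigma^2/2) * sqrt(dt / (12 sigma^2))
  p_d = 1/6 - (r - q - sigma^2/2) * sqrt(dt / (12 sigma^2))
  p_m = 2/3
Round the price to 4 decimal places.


Answer: Price = V(0,0) = 0.7851

Derivation:
dt = T/N = 0.250000; dx = sigma*sqrt(3*dt) = 0.311769
u = exp(dx) = 1.365839; d = 1/u = 0.732151
p_u = 0.160332, p_m = 0.666667, p_d = 0.173001
Discount per step: exp(-r*dt) = 0.987825
Stock lattice S(k, j) with j the centered position index:
  k=0: S(0,+0) = 9.0100
  k=1: S(1,-1) = 6.5967; S(1,+0) = 9.0100; S(1,+1) = 12.3062
  k=2: S(2,-2) = 4.8298; S(2,-1) = 6.5967; S(2,+0) = 9.0100; S(2,+1) = 12.3062; S(2,+2) = 16.8083
Terminal payoffs V(N, j) = max(S_T - K, 0):
  V(2,-2) = 0.000000; V(2,-1) = 0.000000; V(2,+0) = 0.000000; V(2,+1) = 2.876213; V(2,+2) = 7.378309
Backward induction: V(k, j) = exp(-r*dt) * [p_u * V(k+1, j+1) + p_m * V(k+1, j) + p_d * V(k+1, j-1)]
  V(1,-1) = exp(-r*dt) * [p_u*0.000000 + p_m*0.000000 + p_d*0.000000] = 0.000000
  V(1,+0) = exp(-r*dt) * [p_u*2.876213 + p_m*0.000000 + p_d*0.000000] = 0.455534
  V(1,+1) = exp(-r*dt) * [p_u*7.378309 + p_m*2.876213 + p_d*0.000000] = 3.062704
  V(0,+0) = exp(-r*dt) * [p_u*3.062704 + p_m*0.455534 + p_d*0.000000] = 0.785062


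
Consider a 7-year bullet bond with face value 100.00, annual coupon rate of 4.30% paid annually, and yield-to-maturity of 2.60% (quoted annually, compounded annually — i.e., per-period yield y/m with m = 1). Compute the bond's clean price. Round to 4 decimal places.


Answer: Price = 110.7530

Derivation:
Coupon per period c = face * coupon_rate / m = 4.300000
Periods per year m = 1; per-period yield y/m = 0.026000
Number of cashflows N = 7
Cashflows (t years, CF_t, discount factor 1/(1+y/m)^(m*t), PV):
  t = 1.0000: CF_t = 4.300000, DF = 0.974659, PV = 4.191033
  t = 2.0000: CF_t = 4.300000, DF = 0.949960, PV = 4.084828
  t = 3.0000: CF_t = 4.300000, DF = 0.925887, PV = 3.981313
  t = 4.0000: CF_t = 4.300000, DF = 0.902424, PV = 3.880422
  t = 5.0000: CF_t = 4.300000, DF = 0.879555, PV = 3.782088
  t = 6.0000: CF_t = 4.300000, DF = 0.857266, PV = 3.686246
  t = 7.0000: CF_t = 104.300000, DF = 0.835542, PV = 87.147069
Price P = sum_t PV_t = 110.752999


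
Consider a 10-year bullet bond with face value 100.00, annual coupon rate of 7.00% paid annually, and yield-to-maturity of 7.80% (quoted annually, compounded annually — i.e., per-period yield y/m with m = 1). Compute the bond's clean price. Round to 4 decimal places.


Coupon per period c = face * coupon_rate / m = 7.000000
Periods per year m = 1; per-period yield y/m = 0.078000
Number of cashflows N = 10
Cashflows (t years, CF_t, discount factor 1/(1+y/m)^(m*t), PV):
  t = 1.0000: CF_t = 7.000000, DF = 0.927644, PV = 6.493506
  t = 2.0000: CF_t = 7.000000, DF = 0.860523, PV = 6.023661
  t = 3.0000: CF_t = 7.000000, DF = 0.798259, PV = 5.587812
  t = 4.0000: CF_t = 7.000000, DF = 0.740500, PV = 5.183499
  t = 5.0000: CF_t = 7.000000, DF = 0.686920, PV = 4.808440
  t = 6.0000: CF_t = 7.000000, DF = 0.637217, PV = 4.460520
  t = 7.0000: CF_t = 7.000000, DF = 0.591111, PV = 4.137774
  t = 8.0000: CF_t = 7.000000, DF = 0.548340, PV = 3.838380
  t = 9.0000: CF_t = 7.000000, DF = 0.508664, PV = 3.560649
  t = 10.0000: CF_t = 107.000000, DF = 0.471859, PV = 50.488930
Price P = sum_t PV_t = 94.583171

Answer: Price = 94.5832


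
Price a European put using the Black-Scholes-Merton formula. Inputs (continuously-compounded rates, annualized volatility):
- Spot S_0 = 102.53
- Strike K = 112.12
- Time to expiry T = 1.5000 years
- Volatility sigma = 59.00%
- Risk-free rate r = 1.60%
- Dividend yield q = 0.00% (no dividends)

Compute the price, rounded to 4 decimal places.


Answer: Price = 33.4867

Derivation:
d1 = (ln(S/K) + (r - q + 0.5*sigma^2) * T) / (sigma * sqrt(T)) = 0.27077339
d2 = d1 - sigma * sqrt(T) = -0.45182608
exp(-rT) = 0.97628571; exp(-qT) = 1.00000000
P = K * exp(-rT) * N(-d2) - S_0 * exp(-qT) * N(-d1)
N(-d1) = 0.39328266; N(-d2) = 0.67430286
P = 112.1200 * 0.97628571 * 0.67430286 - 102.5300 * 1.00000000 * 0.39328266 = 33.4867


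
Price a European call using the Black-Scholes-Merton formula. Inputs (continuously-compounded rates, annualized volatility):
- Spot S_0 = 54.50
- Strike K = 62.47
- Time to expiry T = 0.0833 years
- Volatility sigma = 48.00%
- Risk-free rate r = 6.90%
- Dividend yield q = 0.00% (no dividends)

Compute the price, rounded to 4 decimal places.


d1 = (ln(S/K) + (r - q + 0.5*sigma^2) * T) / (sigma * sqrt(T)) = -0.87444112
d2 = d1 - sigma * sqrt(T) = -1.01297747
exp(-rT) = 0.99426879; exp(-qT) = 1.00000000
C = S_0 * exp(-qT) * N(d1) - K * exp(-rT) * N(d2)
N(d1) = 0.19093904; N(d2) = 0.15553546
C = 54.5000 * 1.00000000 * 0.19093904 - 62.4700 * 0.99426879 * 0.15553546 = 0.7456

Answer: Price = 0.7456


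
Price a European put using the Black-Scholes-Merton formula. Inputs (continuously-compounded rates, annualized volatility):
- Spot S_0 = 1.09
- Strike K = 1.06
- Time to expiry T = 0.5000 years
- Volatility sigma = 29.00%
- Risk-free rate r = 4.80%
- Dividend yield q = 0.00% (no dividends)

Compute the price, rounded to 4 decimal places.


d1 = (ln(S/K) + (r - q + 0.5*sigma^2) * T) / (sigma * sqrt(T)) = 0.35566880
d2 = d1 - sigma * sqrt(T) = 0.15060783
exp(-rT) = 0.97628571; exp(-qT) = 1.00000000
P = K * exp(-rT) * N(-d2) - S_0 * exp(-qT) * N(-d1)
N(-d1) = 0.36104431; N(-d2) = 0.44014254
P = 1.0600 * 0.97628571 * 0.44014254 - 1.0900 * 1.00000000 * 0.36104431 = 0.0619

Answer: Price = 0.0619


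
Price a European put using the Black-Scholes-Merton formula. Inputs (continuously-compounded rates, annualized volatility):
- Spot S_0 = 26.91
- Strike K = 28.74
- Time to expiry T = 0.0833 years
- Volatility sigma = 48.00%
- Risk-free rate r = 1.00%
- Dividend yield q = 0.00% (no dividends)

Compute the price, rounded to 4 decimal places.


d1 = (ln(S/K) + (r - q + 0.5*sigma^2) * T) / (sigma * sqrt(T)) = -0.39962621
d2 = d1 - sigma * sqrt(T) = -0.53816256
exp(-rT) = 0.99916735; exp(-qT) = 1.00000000
P = K * exp(-rT) * N(-d2) - S_0 * exp(-qT) * N(-d1)
N(-d1) = 0.65528408; N(-d2) = 0.70476759
P = 28.7400 * 0.99916735 * 0.70476759 - 26.9100 * 1.00000000 * 0.65528408 = 2.6045

Answer: Price = 2.6045


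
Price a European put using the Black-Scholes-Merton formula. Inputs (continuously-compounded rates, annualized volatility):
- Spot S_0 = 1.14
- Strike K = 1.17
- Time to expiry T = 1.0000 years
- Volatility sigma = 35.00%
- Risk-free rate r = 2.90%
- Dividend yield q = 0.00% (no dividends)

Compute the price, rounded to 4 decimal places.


d1 = (ln(S/K) + (r - q + 0.5*sigma^2) * T) / (sigma * sqrt(T)) = 0.18364147
d2 = d1 - sigma * sqrt(T) = -0.16635853
exp(-rT) = 0.97141646; exp(-qT) = 1.00000000
P = K * exp(-rT) * N(-d2) - S_0 * exp(-qT) * N(-d1)
N(-d1) = 0.42714737; N(-d2) = 0.56606260
P = 1.1700 * 0.97141646 * 0.56606260 - 1.1400 * 1.00000000 * 0.42714737 = 0.1564

Answer: Price = 0.1564


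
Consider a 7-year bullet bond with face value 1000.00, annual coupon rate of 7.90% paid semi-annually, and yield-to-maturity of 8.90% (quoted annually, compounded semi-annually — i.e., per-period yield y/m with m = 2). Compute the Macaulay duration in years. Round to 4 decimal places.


Coupon per period c = face * coupon_rate / m = 39.500000
Periods per year m = 2; per-period yield y/m = 0.044500
Number of cashflows N = 14
Cashflows (t years, CF_t, discount factor 1/(1+y/m)^(m*t), PV):
  t = 0.5000: CF_t = 39.500000, DF = 0.957396, PV = 37.817137
  t = 1.0000: CF_t = 39.500000, DF = 0.916607, PV = 36.205972
  t = 1.5000: CF_t = 39.500000, DF = 0.877556, PV = 34.663448
  t = 2.0000: CF_t = 39.500000, DF = 0.840168, PV = 33.186643
  t = 2.5000: CF_t = 39.500000, DF = 0.804374, PV = 31.772755
  t = 3.0000: CF_t = 39.500000, DF = 0.770104, PV = 30.419105
  t = 3.5000: CF_t = 39.500000, DF = 0.737294, PV = 29.123126
  t = 4.0000: CF_t = 39.500000, DF = 0.705883, PV = 27.882361
  t = 4.5000: CF_t = 39.500000, DF = 0.675809, PV = 26.694457
  t = 5.0000: CF_t = 39.500000, DF = 0.647017, PV = 25.557164
  t = 5.5000: CF_t = 39.500000, DF = 0.619451, PV = 24.468323
  t = 6.0000: CF_t = 39.500000, DF = 0.593060, PV = 23.425872
  t = 6.5000: CF_t = 39.500000, DF = 0.567793, PV = 22.427833
  t = 7.0000: CF_t = 1039.500000, DF = 0.543603, PV = 565.075234
Price P = sum_t PV_t = 948.719429
Macaulay numerator sum_t t * PV_t:
  t * PV_t at t = 0.5000: 18.908569
  t * PV_t at t = 1.0000: 36.205972
  t * PV_t at t = 1.5000: 51.995172
  t * PV_t at t = 2.0000: 66.373285
  t * PV_t at t = 2.5000: 79.431888
  t * PV_t at t = 3.0000: 91.257315
  t * PV_t at t = 3.5000: 101.930940
  t * PV_t at t = 4.0000: 111.529443
  t * PV_t at t = 4.5000: 120.125058
  t * PV_t at t = 5.0000: 127.785818
  t * PV_t at t = 5.5000: 134.575778
  t * PV_t at t = 6.0000: 140.555231
  t * PV_t at t = 6.5000: 145.780916
  t * PV_t at t = 7.0000: 3955.526635
Macaulay duration D = (sum_t t * PV_t) / P = 5181.982019 / 948.719429 = 5.462081

Answer: Macaulay duration = 5.4621 years
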